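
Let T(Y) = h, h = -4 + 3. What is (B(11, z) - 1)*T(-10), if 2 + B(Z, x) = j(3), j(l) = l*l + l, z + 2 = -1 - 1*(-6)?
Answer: -9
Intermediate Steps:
z = 3 (z = -2 + (-1 - 1*(-6)) = -2 + (-1 + 6) = -2 + 5 = 3)
j(l) = l + l² (j(l) = l² + l = l + l²)
h = -1
B(Z, x) = 10 (B(Z, x) = -2 + 3*(1 + 3) = -2 + 3*4 = -2 + 12 = 10)
T(Y) = -1
(B(11, z) - 1)*T(-10) = (10 - 1)*(-1) = 9*(-1) = -9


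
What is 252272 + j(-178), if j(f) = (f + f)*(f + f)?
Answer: 379008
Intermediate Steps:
j(f) = 4*f² (j(f) = (2*f)*(2*f) = 4*f²)
252272 + j(-178) = 252272 + 4*(-178)² = 252272 + 4*31684 = 252272 + 126736 = 379008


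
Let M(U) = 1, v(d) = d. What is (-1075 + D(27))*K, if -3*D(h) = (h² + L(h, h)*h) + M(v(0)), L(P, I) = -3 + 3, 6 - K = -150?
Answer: -205660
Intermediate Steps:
K = 156 (K = 6 - 1*(-150) = 6 + 150 = 156)
L(P, I) = 0
D(h) = -⅓ - h²/3 (D(h) = -((h² + 0*h) + 1)/3 = -((h² + 0) + 1)/3 = -(h² + 1)/3 = -(1 + h²)/3 = -⅓ - h²/3)
(-1075 + D(27))*K = (-1075 + (-⅓ - ⅓*27²))*156 = (-1075 + (-⅓ - ⅓*729))*156 = (-1075 + (-⅓ - 243))*156 = (-1075 - 730/3)*156 = -3955/3*156 = -205660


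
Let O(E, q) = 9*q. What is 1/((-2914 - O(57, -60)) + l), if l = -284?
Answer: -1/2658 ≈ -0.00037622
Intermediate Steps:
1/((-2914 - O(57, -60)) + l) = 1/((-2914 - 9*(-60)) - 284) = 1/((-2914 - 1*(-540)) - 284) = 1/((-2914 + 540) - 284) = 1/(-2374 - 284) = 1/(-2658) = -1/2658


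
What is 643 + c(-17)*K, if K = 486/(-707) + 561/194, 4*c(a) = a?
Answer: 347630545/548632 ≈ 633.63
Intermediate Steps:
c(a) = a/4
K = 302343/137158 (K = 486*(-1/707) + 561*(1/194) = -486/707 + 561/194 = 302343/137158 ≈ 2.2043)
643 + c(-17)*K = 643 + ((1/4)*(-17))*(302343/137158) = 643 - 17/4*302343/137158 = 643 - 5139831/548632 = 347630545/548632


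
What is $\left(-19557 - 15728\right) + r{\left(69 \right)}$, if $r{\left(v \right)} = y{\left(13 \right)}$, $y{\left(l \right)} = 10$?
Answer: $-35275$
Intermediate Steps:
$r{\left(v \right)} = 10$
$\left(-19557 - 15728\right) + r{\left(69 \right)} = \left(-19557 - 15728\right) + 10 = -35285 + 10 = -35275$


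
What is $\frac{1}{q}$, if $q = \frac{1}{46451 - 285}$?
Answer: $46166$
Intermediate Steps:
$q = \frac{1}{46166}$ ($q = \frac{1}{46451 - 285} = \frac{1}{46166} \approx 2.1661 \cdot 10^{-5}$)
$\frac{1}{q} = \frac{1}{\frac{1}{46166}} = 46166$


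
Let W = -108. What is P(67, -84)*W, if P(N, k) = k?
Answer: 9072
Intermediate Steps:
P(67, -84)*W = -84*(-108) = 9072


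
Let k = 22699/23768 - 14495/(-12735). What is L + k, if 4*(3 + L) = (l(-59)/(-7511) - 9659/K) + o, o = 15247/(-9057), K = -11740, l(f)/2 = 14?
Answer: -1292579054550251689/1151125090166892240 ≈ -1.1229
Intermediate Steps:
l(f) = 28 (l(f) = 2*14 = 28)
o = -15247/9057 (o = 15247*(-1/9057) = -15247/9057 ≈ -1.6834)
k = 126717785/60537096 (k = 22699*(1/23768) - 14495*(-1/12735) = 22699/23768 + 2899/2547 = 126717785/60537096 ≈ 2.0932)
L = -1467718885241/456364840560 (L = -3 + ((28/(-7511) - 9659/(-11740)) - 15247/9057)/4 = -3 + ((28*(-1/7511) - 9659*(-1/11740)) - 15247/9057)/4 = -3 + ((-4/1073 + 9659/11740) - 15247/9057)/4 = -3 + (10317147/12597020 - 15247/9057)/4 = -3 + (¼)*(-98624363561/114091210140) = -3 - 98624363561/456364840560 = -1467718885241/456364840560 ≈ -3.2161)
L + k = -1467718885241/456364840560 + 126717785/60537096 = -1292579054550251689/1151125090166892240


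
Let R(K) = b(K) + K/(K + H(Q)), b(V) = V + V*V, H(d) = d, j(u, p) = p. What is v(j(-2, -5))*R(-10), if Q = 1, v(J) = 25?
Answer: 20500/9 ≈ 2277.8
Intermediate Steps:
b(V) = V + V**2
R(K) = K/(1 + K) + K*(1 + K) (R(K) = K*(1 + K) + K/(K + 1) = K*(1 + K) + K/(1 + K) = K/(1 + K) + K*(1 + K))
v(j(-2, -5))*R(-10) = 25*(-10*(2 - 10 - 10*(1 - 10))/(1 - 10)) = 25*(-10*(2 - 10 - 10*(-9))/(-9)) = 25*(-10*(-1/9)*(2 - 10 + 90)) = 25*(-10*(-1/9)*82) = 25*(820/9) = 20500/9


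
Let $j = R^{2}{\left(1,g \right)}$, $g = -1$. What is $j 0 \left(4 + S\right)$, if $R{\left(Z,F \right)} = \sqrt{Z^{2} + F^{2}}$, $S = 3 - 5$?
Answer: $0$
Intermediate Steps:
$S = -2$
$R{\left(Z,F \right)} = \sqrt{F^{2} + Z^{2}}$
$j = 2$ ($j = \left(\sqrt{\left(-1\right)^{2} + 1^{2}}\right)^{2} = \left(\sqrt{1 + 1}\right)^{2} = \left(\sqrt{2}\right)^{2} = 2$)
$j 0 \left(4 + S\right) = 2 \cdot 0 \left(4 - 2\right) = 2 \cdot 0 \cdot 2 = 2 \cdot 0 = 0$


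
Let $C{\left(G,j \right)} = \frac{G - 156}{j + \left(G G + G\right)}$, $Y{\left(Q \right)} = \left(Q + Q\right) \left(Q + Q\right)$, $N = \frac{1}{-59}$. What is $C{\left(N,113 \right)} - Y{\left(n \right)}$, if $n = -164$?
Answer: $- \frac{1208936925}{11237} \approx -1.0759 \cdot 10^{5}$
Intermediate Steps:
$N = - \frac{1}{59} \approx -0.016949$
$Y{\left(Q \right)} = 4 Q^{2}$ ($Y{\left(Q \right)} = 2 Q 2 Q = 4 Q^{2}$)
$C{\left(G,j \right)} = \frac{-156 + G}{G + j + G^{2}}$ ($C{\left(G,j \right)} = \frac{-156 + G}{j + \left(G^{2} + G\right)} = \frac{-156 + G}{j + \left(G + G^{2}\right)} = \frac{-156 + G}{G + j + G^{2}}$)
$C{\left(N,113 \right)} - Y{\left(n \right)} = \frac{-156 - \frac{1}{59}}{- \frac{1}{59} + 113 + \left(- \frac{1}{59}\right)^{2}} - 4 \left(-164\right)^{2} = \frac{1}{- \frac{1}{59} + 113 + \frac{1}{3481}} \left(- \frac{9205}{59}\right) - 4 \cdot 26896 = \frac{1}{\frac{393295}{3481}} \left(- \frac{9205}{59}\right) - 107584 = \frac{3481}{393295} \left(- \frac{9205}{59}\right) - 107584 = - \frac{15517}{11237} - 107584 = - \frac{1208936925}{11237}$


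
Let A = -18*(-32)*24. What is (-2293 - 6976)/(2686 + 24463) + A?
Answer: 375298507/27149 ≈ 13824.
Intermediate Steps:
A = 13824 (A = 576*24 = 13824)
(-2293 - 6976)/(2686 + 24463) + A = (-2293 - 6976)/(2686 + 24463) + 13824 = -9269/27149 + 13824 = 375298507/27149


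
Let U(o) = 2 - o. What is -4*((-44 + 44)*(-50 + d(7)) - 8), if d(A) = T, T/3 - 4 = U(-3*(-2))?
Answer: 32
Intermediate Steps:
T = 0 (T = 12 + 3*(2 - (-3)*(-2)) = 12 + 3*(2 - 1*6) = 12 + 3*(2 - 6) = 12 + 3*(-4) = 12 - 12 = 0)
d(A) = 0
-4*((-44 + 44)*(-50 + d(7)) - 8) = -4*((-44 + 44)*(-50 + 0) - 8) = -4*(0*(-50) - 8) = -4*(0 - 8) = -4*(-8) = 32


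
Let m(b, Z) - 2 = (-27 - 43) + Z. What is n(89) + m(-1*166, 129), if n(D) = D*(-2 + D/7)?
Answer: 7102/7 ≈ 1014.6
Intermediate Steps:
m(b, Z) = -68 + Z (m(b, Z) = 2 + ((-27 - 43) + Z) = 2 + (-70 + Z) = -68 + Z)
n(D) = D*(-2 + D/7) (n(D) = D*(-2 + D*(⅐)) = D*(-2 + D/7))
n(89) + m(-1*166, 129) = (⅐)*89*(-14 + 89) + (-68 + 129) = (⅐)*89*75 + 61 = 6675/7 + 61 = 7102/7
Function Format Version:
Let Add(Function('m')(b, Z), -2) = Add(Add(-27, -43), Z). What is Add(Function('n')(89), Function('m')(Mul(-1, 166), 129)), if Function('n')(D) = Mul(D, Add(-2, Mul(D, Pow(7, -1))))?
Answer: Rational(7102, 7) ≈ 1014.6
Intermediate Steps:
Function('m')(b, Z) = Add(-68, Z) (Function('m')(b, Z) = Add(2, Add(Add(-27, -43), Z)) = Add(2, Add(-70, Z)) = Add(-68, Z))
Function('n')(D) = Mul(D, Add(-2, Mul(Rational(1, 7), D))) (Function('n')(D) = Mul(D, Add(-2, Mul(D, Rational(1, 7)))) = Mul(D, Add(-2, Mul(Rational(1, 7), D))))
Add(Function('n')(89), Function('m')(Mul(-1, 166), 129)) = Add(Mul(Rational(1, 7), 89, Add(-14, 89)), Add(-68, 129)) = Add(Mul(Rational(1, 7), 89, 75), 61) = Add(Rational(6675, 7), 61) = Rational(7102, 7)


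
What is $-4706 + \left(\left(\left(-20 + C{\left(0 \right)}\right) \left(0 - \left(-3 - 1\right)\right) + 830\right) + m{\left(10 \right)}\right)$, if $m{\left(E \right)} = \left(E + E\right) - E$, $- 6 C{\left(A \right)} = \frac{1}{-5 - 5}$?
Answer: $- \frac{59189}{15} \approx -3945.9$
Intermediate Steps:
$C{\left(A \right)} = \frac{1}{60}$ ($C{\left(A \right)} = - \frac{1}{6 \left(-5 - 5\right)} = - \frac{1}{6 \left(-10\right)} = \left(- \frac{1}{6}\right) \left(- \frac{1}{10}\right) = \frac{1}{60}$)
$m{\left(E \right)} = E$ ($m{\left(E \right)} = 2 E - E = E$)
$-4706 + \left(\left(\left(-20 + C{\left(0 \right)}\right) \left(0 - \left(-3 - 1\right)\right) + 830\right) + m{\left(10 \right)}\right) = -4706 + \left(\left(\left(-20 + \frac{1}{60}\right) \left(0 - \left(-3 - 1\right)\right) + 830\right) + 10\right) = -4706 + \left(\left(- \frac{1199 \left(0 - -4\right)}{60} + 830\right) + 10\right) = -4706 + \left(\left(- \frac{1199 \left(0 + 4\right)}{60} + 830\right) + 10\right) = -4706 + \left(\left(\left(- \frac{1199}{60}\right) 4 + 830\right) + 10\right) = -4706 + \left(\left(- \frac{1199}{15} + 830\right) + 10\right) = -4706 + \left(\frac{11251}{15} + 10\right) = -4706 + \frac{11401}{15} = - \frac{59189}{15}$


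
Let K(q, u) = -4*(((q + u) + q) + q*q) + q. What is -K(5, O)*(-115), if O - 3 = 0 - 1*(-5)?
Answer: -19205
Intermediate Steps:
O = 8 (O = 3 + (0 - 1*(-5)) = 3 + (0 + 5) = 3 + 5 = 8)
K(q, u) = -7*q - 4*u - 4*q² (K(q, u) = -4*((u + 2*q) + q²) + q = -4*(u + q² + 2*q) + q = (-8*q - 4*u - 4*q²) + q = -7*q - 4*u - 4*q²)
-K(5, O)*(-115) = -(-7*5 - 4*8 - 4*5²)*(-115) = -(-35 - 32 - 4*25)*(-115) = -(-35 - 32 - 100)*(-115) = -1*(-167)*(-115) = 167*(-115) = -19205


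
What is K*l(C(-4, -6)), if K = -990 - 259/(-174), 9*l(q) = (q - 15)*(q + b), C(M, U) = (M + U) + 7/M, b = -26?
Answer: -2779020157/25056 ≈ -1.1091e+5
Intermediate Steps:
C(M, U) = M + U + 7/M
l(q) = (-26 + q)*(-15 + q)/9 (l(q) = ((q - 15)*(q - 26))/9 = ((-15 + q)*(-26 + q))/9 = ((-26 + q)*(-15 + q))/9 = (-26 + q)*(-15 + q)/9)
K = -172001/174 (K = -990 - 259*(-1/174) = -990 + 259/174 = -172001/174 ≈ -988.51)
K*l(C(-4, -6)) = -172001*(130/3 - 41*(-4 - 6 + 7/(-4))/9 + (-4 - 6 + 7/(-4))**2/9)/174 = -172001*(130/3 - 41*(-4 - 6 + 7*(-1/4))/9 + (-4 - 6 + 7*(-1/4))**2/9)/174 = -172001*(130/3 - 41*(-4 - 6 - 7/4)/9 + (-4 - 6 - 7/4)**2/9)/174 = -172001*(130/3 - 41/9*(-47/4) + (-47/4)**2/9)/174 = -172001*(130/3 + 1927/36 + (1/9)*(2209/16))/174 = -172001*(130/3 + 1927/36 + 2209/144)/174 = -172001/174*16157/144 = -2779020157/25056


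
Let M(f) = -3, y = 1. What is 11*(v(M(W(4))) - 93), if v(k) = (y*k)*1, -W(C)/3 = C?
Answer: -1056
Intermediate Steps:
W(C) = -3*C
v(k) = k (v(k) = (1*k)*1 = k*1 = k)
11*(v(M(W(4))) - 93) = 11*(-3 - 93) = 11*(-96) = -1056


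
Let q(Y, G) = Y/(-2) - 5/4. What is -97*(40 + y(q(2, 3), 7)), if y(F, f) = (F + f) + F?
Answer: -8245/2 ≈ -4122.5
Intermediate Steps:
q(Y, G) = -5/4 - Y/2 (q(Y, G) = Y*(-½) - 5*¼ = -Y/2 - 5/4 = -5/4 - Y/2)
y(F, f) = f + 2*F
-97*(40 + y(q(2, 3), 7)) = -97*(40 + (7 + 2*(-5/4 - ½*2))) = -97*(40 + (7 + 2*(-5/4 - 1))) = -97*(40 + (7 + 2*(-9/4))) = -97*(40 + (7 - 9/2)) = -97*(40 + 5/2) = -97*85/2 = -8245/2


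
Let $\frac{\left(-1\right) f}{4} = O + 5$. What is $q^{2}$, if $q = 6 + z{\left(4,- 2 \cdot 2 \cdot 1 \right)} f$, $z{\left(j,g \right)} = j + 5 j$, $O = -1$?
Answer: $142884$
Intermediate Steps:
$f = -16$ ($f = - 4 \left(-1 + 5\right) = \left(-4\right) 4 = -16$)
$z{\left(j,g \right)} = 6 j$
$q = -378$ ($q = 6 + 6 \cdot 4 \left(-16\right) = 6 + 24 \left(-16\right) = 6 - 384 = -378$)
$q^{2} = \left(-378\right)^{2} = 142884$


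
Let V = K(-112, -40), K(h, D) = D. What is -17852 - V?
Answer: -17812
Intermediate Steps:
V = -40
-17852 - V = -17852 - 1*(-40) = -17852 + 40 = -17812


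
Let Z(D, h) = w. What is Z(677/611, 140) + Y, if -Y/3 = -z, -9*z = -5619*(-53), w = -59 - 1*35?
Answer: -99363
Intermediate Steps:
w = -94 (w = -59 - 35 = -94)
z = -99269/3 (z = -(-1873)*(-53)/3 = -⅑*297807 = -99269/3 ≈ -33090.)
Z(D, h) = -94
Y = -99269 (Y = -(-3)*(-99269)/3 = -3*99269/3 = -99269)
Z(677/611, 140) + Y = -94 - 99269 = -99363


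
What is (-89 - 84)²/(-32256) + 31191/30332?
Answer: 24572617/244597248 ≈ 0.10046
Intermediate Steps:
(-89 - 84)²/(-32256) + 31191/30332 = (-173)²*(-1/32256) + 31191*(1/30332) = 29929*(-1/32256) + 31191/30332 = -29929/32256 + 31191/30332 = 24572617/244597248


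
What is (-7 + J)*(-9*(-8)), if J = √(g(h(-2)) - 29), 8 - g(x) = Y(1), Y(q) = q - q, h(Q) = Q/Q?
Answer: -504 + 72*I*√21 ≈ -504.0 + 329.95*I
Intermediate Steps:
h(Q) = 1
Y(q) = 0
g(x) = 8 (g(x) = 8 - 1*0 = 8 + 0 = 8)
J = I*√21 (J = √(8 - 29) = √(-21) = I*√21 ≈ 4.5826*I)
(-7 + J)*(-9*(-8)) = (-7 + I*√21)*(-9*(-8)) = (-7 + I*√21)*72 = -504 + 72*I*√21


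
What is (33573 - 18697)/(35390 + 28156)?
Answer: 7438/31773 ≈ 0.23410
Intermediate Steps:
(33573 - 18697)/(35390 + 28156) = 14876/63546 = 14876*(1/63546) = 7438/31773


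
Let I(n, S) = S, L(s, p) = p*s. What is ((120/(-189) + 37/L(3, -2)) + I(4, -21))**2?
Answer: 12271009/15876 ≈ 772.93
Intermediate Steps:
((120/(-189) + 37/L(3, -2)) + I(4, -21))**2 = ((120/(-189) + 37/((-2*3))) - 21)**2 = ((120*(-1/189) + 37/(-6)) - 21)**2 = ((-40/63 + 37*(-1/6)) - 21)**2 = ((-40/63 - 37/6) - 21)**2 = (-857/126 - 21)**2 = (-3503/126)**2 = 12271009/15876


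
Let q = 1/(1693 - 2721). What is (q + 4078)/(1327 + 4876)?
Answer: 4192183/6376684 ≈ 0.65742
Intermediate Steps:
q = -1/1028 (q = 1/(-1028) = -1/1028 ≈ -0.00097276)
(q + 4078)/(1327 + 4876) = (-1/1028 + 4078)/(1327 + 4876) = (4192183/1028)/6203 = (4192183/1028)*(1/6203) = 4192183/6376684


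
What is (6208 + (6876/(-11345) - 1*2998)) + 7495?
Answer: 121441349/11345 ≈ 10704.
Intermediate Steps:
(6208 + (6876/(-11345) - 1*2998)) + 7495 = (6208 + (6876*(-1/11345) - 2998)) + 7495 = (6208 + (-6876/11345 - 2998)) + 7495 = (6208 - 34019186/11345) + 7495 = 36410574/11345 + 7495 = 121441349/11345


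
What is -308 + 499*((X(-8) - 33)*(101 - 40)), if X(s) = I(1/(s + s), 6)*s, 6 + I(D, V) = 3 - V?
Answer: 1186813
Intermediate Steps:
I(D, V) = -3 - V (I(D, V) = -6 + (3 - V) = -3 - V)
X(s) = -9*s (X(s) = (-3 - 1*6)*s = (-3 - 6)*s = -9*s)
-308 + 499*((X(-8) - 33)*(101 - 40)) = -308 + 499*((-9*(-8) - 33)*(101 - 40)) = -308 + 499*((72 - 33)*61) = -308 + 499*(39*61) = -308 + 499*2379 = -308 + 1187121 = 1186813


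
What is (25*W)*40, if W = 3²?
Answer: 9000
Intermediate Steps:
W = 9
(25*W)*40 = (25*9)*40 = 225*40 = 9000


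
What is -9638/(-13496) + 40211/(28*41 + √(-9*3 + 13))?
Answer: 22703840099/635236476 - 40211*I*√14/1317918 ≈ 35.741 - 0.11416*I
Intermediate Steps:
-9638/(-13496) + 40211/(28*41 + √(-9*3 + 13)) = -9638*(-1/13496) + 40211/(1148 + √(-27 + 13)) = 4819/6748 + 40211/(1148 + √(-14)) = 4819/6748 + 40211/(1148 + I*√14)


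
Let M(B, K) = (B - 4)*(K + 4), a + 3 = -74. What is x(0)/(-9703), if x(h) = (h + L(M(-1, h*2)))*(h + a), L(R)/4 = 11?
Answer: 3388/9703 ≈ 0.34917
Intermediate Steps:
a = -77 (a = -3 - 74 = -77)
M(B, K) = (-4 + B)*(4 + K)
L(R) = 44 (L(R) = 4*11 = 44)
x(h) = (-77 + h)*(44 + h) (x(h) = (h + 44)*(h - 77) = (44 + h)*(-77 + h) = (-77 + h)*(44 + h))
x(0)/(-9703) = (-3388 + 0**2 - 33*0)/(-9703) = (-3388 + 0 + 0)*(-1/9703) = -3388*(-1/9703) = 3388/9703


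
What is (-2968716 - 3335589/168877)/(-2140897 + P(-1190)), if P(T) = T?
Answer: 167117062507/120583075433 ≈ 1.3859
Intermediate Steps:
(-2968716 - 3335589/168877)/(-2140897 + P(-1190)) = (-2968716 - 3335589/168877)/(-2140897 - 1190) = (-2968716 - 3335589*1/168877)/(-2142087) = (-2968716 - 3335589/168877)*(-1/2142087) = -501351187521/168877*(-1/2142087) = 167117062507/120583075433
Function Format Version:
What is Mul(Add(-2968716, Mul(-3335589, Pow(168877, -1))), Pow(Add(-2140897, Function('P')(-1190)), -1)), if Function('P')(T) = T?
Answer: Rational(167117062507, 120583075433) ≈ 1.3859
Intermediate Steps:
Mul(Add(-2968716, Mul(-3335589, Pow(168877, -1))), Pow(Add(-2140897, Function('P')(-1190)), -1)) = Mul(Add(-2968716, Mul(-3335589, Pow(168877, -1))), Pow(Add(-2140897, -1190), -1)) = Mul(Add(-2968716, Mul(-3335589, Rational(1, 168877))), Pow(-2142087, -1)) = Mul(Add(-2968716, Rational(-3335589, 168877)), Rational(-1, 2142087)) = Mul(Rational(-501351187521, 168877), Rational(-1, 2142087)) = Rational(167117062507, 120583075433)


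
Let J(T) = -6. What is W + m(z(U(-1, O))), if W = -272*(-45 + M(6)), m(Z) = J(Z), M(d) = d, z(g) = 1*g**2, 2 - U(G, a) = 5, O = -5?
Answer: 10602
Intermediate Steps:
U(G, a) = -3 (U(G, a) = 2 - 1*5 = 2 - 5 = -3)
z(g) = g**2
m(Z) = -6
W = 10608 (W = -272*(-45 + 6) = -272*(-39) = 10608)
W + m(z(U(-1, O))) = 10608 - 6 = 10602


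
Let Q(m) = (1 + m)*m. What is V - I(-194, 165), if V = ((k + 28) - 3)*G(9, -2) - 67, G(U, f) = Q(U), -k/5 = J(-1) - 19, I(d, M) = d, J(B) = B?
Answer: 11377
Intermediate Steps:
Q(m) = m*(1 + m)
k = 100 (k = -5*(-1 - 19) = -5*(-20) = 100)
G(U, f) = U*(1 + U)
V = 11183 (V = ((100 + 28) - 3)*(9*(1 + 9)) - 67 = (128 - 3)*(9*10) - 67 = 125*90 - 67 = 11250 - 67 = 11183)
V - I(-194, 165) = 11183 - 1*(-194) = 11183 + 194 = 11377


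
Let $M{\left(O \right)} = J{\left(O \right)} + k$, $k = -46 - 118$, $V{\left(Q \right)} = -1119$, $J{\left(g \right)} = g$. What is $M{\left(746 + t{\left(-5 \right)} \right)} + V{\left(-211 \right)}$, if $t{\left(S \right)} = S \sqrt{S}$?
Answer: $-537 - 5 i \sqrt{5} \approx -537.0 - 11.18 i$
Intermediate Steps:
$t{\left(S \right)} = S^{\frac{3}{2}}$
$k = -164$ ($k = -46 - 118 = -164$)
$M{\left(O \right)} = -164 + O$ ($M{\left(O \right)} = O - 164 = -164 + O$)
$M{\left(746 + t{\left(-5 \right)} \right)} + V{\left(-211 \right)} = \left(-164 + \left(746 + \left(-5\right)^{\frac{3}{2}}\right)\right) - 1119 = \left(-164 + \left(746 - 5 i \sqrt{5}\right)\right) - 1119 = \left(582 - 5 i \sqrt{5}\right) - 1119 = -537 - 5 i \sqrt{5}$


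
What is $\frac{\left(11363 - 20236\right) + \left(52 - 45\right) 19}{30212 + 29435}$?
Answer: $- \frac{8740}{59647} \approx -0.14653$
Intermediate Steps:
$\frac{\left(11363 - 20236\right) + \left(52 - 45\right) 19}{30212 + 29435} = \frac{\left(11363 - 20236\right) + 7 \cdot 19}{59647} = \left(-8873 + 133\right) \frac{1}{59647} = \left(-8740\right) \frac{1}{59647} = - \frac{8740}{59647}$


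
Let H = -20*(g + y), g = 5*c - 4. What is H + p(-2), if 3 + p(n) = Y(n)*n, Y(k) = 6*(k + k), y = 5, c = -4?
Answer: 425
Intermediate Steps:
g = -24 (g = 5*(-4) - 4 = -20 - 4 = -24)
Y(k) = 12*k (Y(k) = 6*(2*k) = 12*k)
p(n) = -3 + 12*n² (p(n) = -3 + (12*n)*n = -3 + 12*n²)
H = 380 (H = -20*(-24 + 5) = -20*(-19) = 380)
H + p(-2) = 380 + (-3 + 12*(-2)²) = 380 + (-3 + 12*4) = 380 + (-3 + 48) = 380 + 45 = 425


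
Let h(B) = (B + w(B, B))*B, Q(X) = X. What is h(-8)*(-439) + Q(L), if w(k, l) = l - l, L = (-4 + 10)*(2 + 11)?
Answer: -28018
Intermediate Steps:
L = 78 (L = 6*13 = 78)
w(k, l) = 0
h(B) = B² (h(B) = (B + 0)*B = B*B = B²)
h(-8)*(-439) + Q(L) = (-8)²*(-439) + 78 = 64*(-439) + 78 = -28096 + 78 = -28018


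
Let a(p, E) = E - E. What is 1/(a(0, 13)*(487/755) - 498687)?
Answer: -1/498687 ≈ -2.0053e-6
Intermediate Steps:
a(p, E) = 0
1/(a(0, 13)*(487/755) - 498687) = 1/(0*(487/755) - 498687) = 1/(0 - 498687) = 1/(-498687) = -1/498687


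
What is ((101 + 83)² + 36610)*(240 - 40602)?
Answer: -2844148692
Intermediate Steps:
((101 + 83)² + 36610)*(240 - 40602) = (184² + 36610)*(-40362) = (33856 + 36610)*(-40362) = 70466*(-40362) = -2844148692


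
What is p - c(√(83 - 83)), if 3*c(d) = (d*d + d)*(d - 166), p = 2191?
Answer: 2191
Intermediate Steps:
c(d) = (-166 + d)*(d + d²)/3 (c(d) = ((d*d + d)*(d - 166))/3 = ((d² + d)*(-166 + d))/3 = ((d + d²)*(-166 + d))/3 = ((-166 + d)*(d + d²))/3 = (-166 + d)*(d + d²)/3)
p - c(√(83 - 83)) = 2191 - √(83 - 83)*(-166 + (√(83 - 83))² - 165*√(83 - 83))/3 = 2191 - √0*(-166 + (√0)² - 165*√0)/3 = 2191 - 0*(-166 + 0² - 165*0)/3 = 2191 - 0*(-166 + 0 + 0)/3 = 2191 - 0*(-166)/3 = 2191 - 1*0 = 2191 + 0 = 2191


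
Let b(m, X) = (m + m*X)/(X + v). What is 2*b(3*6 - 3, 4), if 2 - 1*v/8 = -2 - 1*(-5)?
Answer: -75/2 ≈ -37.500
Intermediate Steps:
v = -8 (v = 16 - 8*(-2 - 1*(-5)) = 16 - 8*(-2 + 5) = 16 - 8*3 = 16 - 24 = -8)
b(m, X) = (m + X*m)/(-8 + X) (b(m, X) = (m + m*X)/(X - 8) = (m + X*m)/(-8 + X))
2*b(3*6 - 3, 4) = 2*((3*6 - 3)*(1 + 4)/(-8 + 4)) = 2*((18 - 3)*5/(-4)) = 2*(15*(-¼)*5) = 2*(-75/4) = -75/2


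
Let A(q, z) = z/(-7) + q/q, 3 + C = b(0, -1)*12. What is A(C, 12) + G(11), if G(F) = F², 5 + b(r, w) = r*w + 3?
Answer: 842/7 ≈ 120.29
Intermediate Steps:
b(r, w) = -2 + r*w (b(r, w) = -5 + (r*w + 3) = -5 + (3 + r*w) = -2 + r*w)
C = -27 (C = -3 + (-2 + 0*(-1))*12 = -3 + (-2 + 0)*12 = -3 - 2*12 = -3 - 24 = -27)
A(q, z) = 1 - z/7 (A(q, z) = z*(-⅐) + 1 = -z/7 + 1 = 1 - z/7)
A(C, 12) + G(11) = (1 - ⅐*12) + 11² = (1 - 12/7) + 121 = -5/7 + 121 = 842/7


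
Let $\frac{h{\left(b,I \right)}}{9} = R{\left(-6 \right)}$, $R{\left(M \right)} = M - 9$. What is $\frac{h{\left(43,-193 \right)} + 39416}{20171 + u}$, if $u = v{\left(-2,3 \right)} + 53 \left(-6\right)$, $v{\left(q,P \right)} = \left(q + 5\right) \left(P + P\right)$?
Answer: $\frac{39281}{19871} \approx 1.9768$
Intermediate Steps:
$R{\left(M \right)} = -9 + M$
$h{\left(b,I \right)} = -135$ ($h{\left(b,I \right)} = 9 \left(-9 - 6\right) = 9 \left(-15\right) = -135$)
$v{\left(q,P \right)} = 2 P \left(5 + q\right)$ ($v{\left(q,P \right)} = \left(5 + q\right) 2 P = 2 P \left(5 + q\right)$)
$u = -300$ ($u = 2 \cdot 3 \left(5 - 2\right) + 53 \left(-6\right) = 2 \cdot 3 \cdot 3 - 318 = 18 - 318 = -300$)
$\frac{h{\left(43,-193 \right)} + 39416}{20171 + u} = \frac{-135 + 39416}{20171 - 300} = \frac{39281}{19871}$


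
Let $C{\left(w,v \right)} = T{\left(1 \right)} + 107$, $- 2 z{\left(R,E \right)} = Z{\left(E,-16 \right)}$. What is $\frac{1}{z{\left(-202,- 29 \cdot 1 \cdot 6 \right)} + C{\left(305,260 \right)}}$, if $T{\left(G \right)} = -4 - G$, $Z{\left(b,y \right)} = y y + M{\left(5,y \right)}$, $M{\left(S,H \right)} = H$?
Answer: $- \frac{1}{18} \approx -0.055556$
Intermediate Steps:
$Z{\left(b,y \right)} = y + y^{2}$ ($Z{\left(b,y \right)} = y y + y = y^{2} + y = y + y^{2}$)
$z{\left(R,E \right)} = -120$ ($z{\left(R,E \right)} = - \frac{\left(-16\right) \left(1 - 16\right)}{2} = - \frac{\left(-16\right) \left(-15\right)}{2} = \left(- \frac{1}{2}\right) 240 = -120$)
$C{\left(w,v \right)} = 102$ ($C{\left(w,v \right)} = \left(-4 - 1\right) + 107 = -5 + 107 = 102$)
$\frac{1}{z{\left(-202,- 29 \cdot 1 \cdot 6 \right)} + C{\left(305,260 \right)}} = \frac{1}{-120 + 102} = \frac{1}{-18} = - \frac{1}{18}$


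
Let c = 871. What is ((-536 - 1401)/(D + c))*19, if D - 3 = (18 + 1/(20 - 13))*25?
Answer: -257621/9293 ≈ -27.722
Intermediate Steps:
D = 3196/7 (D = 3 + (18 + 1/(20 - 13))*25 = 3 + (18 + 1/7)*25 = 3 + (18 + ⅐)*25 = 3 + (127/7)*25 = 3 + 3175/7 = 3196/7 ≈ 456.57)
((-536 - 1401)/(D + c))*19 = ((-536 - 1401)/(3196/7 + 871))*19 = -1937/9293/7*19 = -1937*7/9293*19 = -13559/9293*19 = -257621/9293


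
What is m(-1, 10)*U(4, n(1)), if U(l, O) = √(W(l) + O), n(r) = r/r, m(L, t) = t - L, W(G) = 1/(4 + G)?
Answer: 33*√2/4 ≈ 11.667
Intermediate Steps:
n(r) = 1
U(l, O) = √(O + 1/(4 + l)) (U(l, O) = √(1/(4 + l) + O) = √(O + 1/(4 + l)))
m(-1, 10)*U(4, n(1)) = (10 - 1*(-1))*√((1 + 1*(4 + 4))/(4 + 4)) = (10 + 1)*√((1 + 1*8)/8) = 11*√((1 + 8)/8) = 11*√((⅛)*9) = 11*√(9/8) = 11*(3*√2/4) = 33*√2/4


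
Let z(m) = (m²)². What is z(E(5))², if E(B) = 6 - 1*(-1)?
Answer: 5764801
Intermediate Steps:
E(B) = 7 (E(B) = 6 + 1 = 7)
z(m) = m⁴
z(E(5))² = (7⁴)² = 2401² = 5764801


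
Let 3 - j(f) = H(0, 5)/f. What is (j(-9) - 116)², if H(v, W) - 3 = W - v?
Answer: 1018081/81 ≈ 12569.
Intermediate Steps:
H(v, W) = 3 + W - v (H(v, W) = 3 + (W - v) = 3 + W - v)
j(f) = 3 - 8/f (j(f) = 3 - (3 + 5 - 1*0)/f = 3 - (3 + 5 + 0)/f = 3 - 8/f)
(j(-9) - 116)² = ((3 - 8/(-9)) - 116)² = ((3 - 8*(-⅑)) - 116)² = ((3 + 8/9) - 116)² = (35/9 - 116)² = (-1009/9)² = 1018081/81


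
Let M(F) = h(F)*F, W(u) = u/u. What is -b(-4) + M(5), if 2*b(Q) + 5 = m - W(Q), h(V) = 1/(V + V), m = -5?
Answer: 6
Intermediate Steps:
W(u) = 1
h(V) = 1/(2*V)
b(Q) = -11/2 (b(Q) = -5/2 + (-5 - 1*1)/2 = -5/2 + (-5 - 1)/2 = -5/2 + (1/2)*(-6) = -5/2 - 3 = -11/2)
M(F) = 1/2 (M(F) = (1/(2*F))*F = 1/2)
-b(-4) + M(5) = -1*(-11/2) + 1/2 = 11/2 + 1/2 = 6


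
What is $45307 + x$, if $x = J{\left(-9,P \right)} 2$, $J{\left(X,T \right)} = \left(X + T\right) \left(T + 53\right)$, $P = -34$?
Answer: $43673$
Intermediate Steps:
$J{\left(X,T \right)} = \left(53 + T\right) \left(T + X\right)$ ($J{\left(X,T \right)} = \left(T + X\right) \left(53 + T\right) = \left(53 + T\right) \left(T + X\right)$)
$x = -1634$ ($x = \left(\left(-34\right)^{2} + 53 \left(-34\right) + 53 \left(-9\right) - -306\right) 2 = \left(1156 - 1802 - 477 + 306\right) 2 = \left(-817\right) 2 = -1634$)
$45307 + x = 45307 - 1634 = 43673$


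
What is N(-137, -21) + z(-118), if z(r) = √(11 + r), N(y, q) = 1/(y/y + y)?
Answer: -1/136 + I*√107 ≈ -0.0073529 + 10.344*I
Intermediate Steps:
N(y, q) = 1/(1 + y)
N(-137, -21) + z(-118) = 1/(1 - 137) + √(11 - 118) = 1/(-136) + √(-107) = -1/136 + I*√107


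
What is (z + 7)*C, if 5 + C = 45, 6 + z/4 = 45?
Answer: 6520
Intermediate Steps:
z = 156 (z = -24 + 4*45 = -24 + 180 = 156)
C = 40 (C = -5 + 45 = 40)
(z + 7)*C = (156 + 7)*40 = 163*40 = 6520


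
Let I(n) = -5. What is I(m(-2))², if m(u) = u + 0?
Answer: 25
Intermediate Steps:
m(u) = u
I(m(-2))² = (-5)² = 25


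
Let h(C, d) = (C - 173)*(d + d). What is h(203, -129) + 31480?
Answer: 23740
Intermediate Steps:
h(C, d) = 2*d*(-173 + C) (h(C, d) = (-173 + C)*(2*d) = 2*d*(-173 + C))
h(203, -129) + 31480 = 2*(-129)*(-173 + 203) + 31480 = 2*(-129)*30 + 31480 = -7740 + 31480 = 23740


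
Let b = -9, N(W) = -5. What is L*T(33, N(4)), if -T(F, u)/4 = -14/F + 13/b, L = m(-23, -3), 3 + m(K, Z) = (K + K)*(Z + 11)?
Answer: -274540/99 ≈ -2773.1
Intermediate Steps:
m(K, Z) = -3 + 2*K*(11 + Z) (m(K, Z) = -3 + (K + K)*(Z + 11) = -3 + (2*K)*(11 + Z) = -3 + 2*K*(11 + Z))
L = -371 (L = -3 + 22*(-23) + 2*(-23)*(-3) = -3 - 506 + 138 = -371)
T(F, u) = 52/9 + 56/F (T(F, u) = -4*(-14/F + 13/(-9)) = -4*(-14/F + 13*(-1/9)) = -4*(-14/F - 13/9) = -4*(-13/9 - 14/F) = 52/9 + 56/F)
L*T(33, N(4)) = -371*(52/9 + 56/33) = -371*740/99 = -274540/99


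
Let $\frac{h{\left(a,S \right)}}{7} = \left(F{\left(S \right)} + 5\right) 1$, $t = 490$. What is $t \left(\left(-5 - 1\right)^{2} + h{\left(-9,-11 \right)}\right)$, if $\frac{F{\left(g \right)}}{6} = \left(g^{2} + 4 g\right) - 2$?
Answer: $1578290$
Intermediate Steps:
$F{\left(g \right)} = -12 + 6 g^{2} + 24 g$ ($F{\left(g \right)} = 6 \left(\left(g^{2} + 4 g\right) - 2\right) = 6 \left(-2 + g^{2} + 4 g\right) = -12 + 6 g^{2} + 24 g$)
$h{\left(a,S \right)} = -49 + 42 S^{2} + 168 S$ ($h{\left(a,S \right)} = 7 \left(\left(-12 + 6 S^{2} + 24 S\right) + 5\right) 1 = 7 \left(-7 + 6 S^{2} + 24 S\right) 1 = 7 \left(-7 + 6 S^{2} + 24 S\right) = -49 + 42 S^{2} + 168 S$)
$t \left(\left(-5 - 1\right)^{2} + h{\left(-9,-11 \right)}\right) = 490 \left(\left(-5 - 1\right)^{2} + \left(-49 + 42 \left(-11\right)^{2} + 168 \left(-11\right)\right)\right) = 490 \left(\left(-6\right)^{2} - -3185\right) = 490 \left(36 - -3185\right) = 490 \left(36 + 3185\right) = 490 \cdot 3221 = 1578290$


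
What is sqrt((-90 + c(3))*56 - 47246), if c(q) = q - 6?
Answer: I*sqrt(52454) ≈ 229.03*I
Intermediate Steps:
c(q) = -6 + q
sqrt((-90 + c(3))*56 - 47246) = sqrt((-90 + (-6 + 3))*56 - 47246) = sqrt((-90 - 3)*56 - 47246) = sqrt(-93*56 - 47246) = sqrt(-5208 - 47246) = sqrt(-52454) = I*sqrt(52454)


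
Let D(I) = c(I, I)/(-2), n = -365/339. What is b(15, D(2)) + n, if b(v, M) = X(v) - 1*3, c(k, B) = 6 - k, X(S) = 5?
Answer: 313/339 ≈ 0.92330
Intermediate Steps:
n = -365/339 (n = -365*1/339 = -365/339 ≈ -1.0767)
D(I) = -3 + I/2 (D(I) = (6 - I)/(-2) = (6 - I)*(-1/2) = -3 + I/2)
b(v, M) = 2 (b(v, M) = 5 - 1*3 = 5 - 3 = 2)
b(15, D(2)) + n = 2 - 365/339 = 313/339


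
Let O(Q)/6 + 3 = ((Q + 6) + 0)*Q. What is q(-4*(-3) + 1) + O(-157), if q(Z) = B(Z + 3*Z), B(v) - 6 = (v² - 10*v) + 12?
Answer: 144426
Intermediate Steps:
B(v) = 18 + v² - 10*v (B(v) = 6 + ((v² - 10*v) + 12) = 6 + (12 + v² - 10*v) = 18 + v² - 10*v)
q(Z) = 18 - 40*Z + 16*Z² (q(Z) = 18 + (Z + 3*Z)² - 10*(Z + 3*Z) = 18 + (4*Z)² - 40*Z = 18 + 16*Z² - 40*Z = 18 - 40*Z + 16*Z²)
O(Q) = -18 + 6*Q*(6 + Q) (O(Q) = -18 + 6*(((Q + 6) + 0)*Q) = -18 + 6*(((6 + Q) + 0)*Q) = -18 + 6*((6 + Q)*Q) = -18 + 6*(Q*(6 + Q)) = -18 + 6*Q*(6 + Q))
q(-4*(-3) + 1) + O(-157) = (18 - 40*(-4*(-3) + 1) + 16*(-4*(-3) + 1)²) + (-18 + 6*(-157)² + 36*(-157)) = (18 - 40*(12 + 1) + 16*(12 + 1)²) + (-18 + 6*24649 - 5652) = (18 - 40*13 + 16*13²) + (-18 + 147894 - 5652) = (18 - 520 + 16*169) + 142224 = (18 - 520 + 2704) + 142224 = 2202 + 142224 = 144426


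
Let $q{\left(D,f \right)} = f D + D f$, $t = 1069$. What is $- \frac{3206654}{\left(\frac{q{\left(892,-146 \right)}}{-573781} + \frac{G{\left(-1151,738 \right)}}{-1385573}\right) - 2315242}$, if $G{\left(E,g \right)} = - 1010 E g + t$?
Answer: $\frac{2549339509722507502}{1841145092164695943} \approx 1.3846$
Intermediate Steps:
$q{\left(D,f \right)} = 2 D f$ ($q{\left(D,f \right)} = D f + D f = 2 D f$)
$G{\left(E,g \right)} = 1069 - 1010 E g$ ($G{\left(E,g \right)} = - 1010 E g + 1069 = 1069 - 1010 E g$)
$- \frac{3206654}{\left(\frac{q{\left(892,-146 \right)}}{-573781} + \frac{G{\left(-1151,738 \right)}}{-1385573}\right) - 2315242} = - \frac{3206654}{\left(\frac{2 \cdot 892 \left(-146\right)}{-573781} + \frac{1069 - \left(-1162510\right) 738}{-1385573}\right) - 2315242} = - \frac{3206654}{\left(\left(-260464\right) \left(- \frac{1}{573781}\right) + \left(1069 + 857932380\right) \left(- \frac{1}{1385573}\right)\right) - 2315242} = - \frac{3206654}{\left(\frac{260464}{573781} + 857933449 \left(- \frac{1}{1385573}\right)\right) - 2315242} = - \frac{3206654}{\left(\frac{260464}{573781} - \frac{857933449}{1385573}\right) - 2315242} = - \frac{3206654}{- \frac{491905020414797}{795015461513} - 2315242} = - \frac{3206654}{- \frac{1841145092164695943}{795015461513}} = \left(-3206654\right) \left(- \frac{795015461513}{1841145092164695943}\right) = \frac{2549339509722507502}{1841145092164695943}$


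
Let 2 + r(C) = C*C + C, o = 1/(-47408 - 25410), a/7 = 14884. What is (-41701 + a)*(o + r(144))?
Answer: 94998623862861/72818 ≈ 1.3046e+9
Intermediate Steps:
a = 104188 (a = 7*14884 = 104188)
o = -1/72818 (o = 1/(-72818) = -1/72818 ≈ -1.3733e-5)
r(C) = -2 + C + C² (r(C) = -2 + (C*C + C) = -2 + (C² + C) = -2 + (C + C²) = -2 + C + C²)
(-41701 + a)*(o + r(144)) = (-41701 + 104188)*(-1/72818 + (-2 + 144 + 144²)) = 62487*(-1/72818 + (-2 + 144 + 20736)) = 62487*(-1/72818 + 20878) = 62487*(1520294203/72818) = 94998623862861/72818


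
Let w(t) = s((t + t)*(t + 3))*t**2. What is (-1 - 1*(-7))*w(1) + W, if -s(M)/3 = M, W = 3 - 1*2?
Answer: -143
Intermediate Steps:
W = 1 (W = 3 - 2 = 1)
s(M) = -3*M
w(t) = -6*t**3*(3 + t) (w(t) = (-3*(t + t)*(t + 3))*t**2 = (-3*2*t*(3 + t))*t**2 = (-6*t*(3 + t))*t**2 = -6*t**3*(3 + t))
(-1 - 1*(-7))*w(1) + W = (-1 - 1*(-7))*(6*1**3*(-3 - 1*1)) + 1 = (-1 + 7)*(6*1*(-3 - 1)) + 1 = 6*(6*1*(-4)) + 1 = 6*(-24) + 1 = -144 + 1 = -143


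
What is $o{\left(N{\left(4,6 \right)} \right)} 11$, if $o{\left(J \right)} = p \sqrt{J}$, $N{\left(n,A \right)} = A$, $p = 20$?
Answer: $220 \sqrt{6} \approx 538.89$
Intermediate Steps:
$o{\left(J \right)} = 20 \sqrt{J}$
$o{\left(N{\left(4,6 \right)} \right)} 11 = 20 \sqrt{6} \cdot 11 = 220 \sqrt{6}$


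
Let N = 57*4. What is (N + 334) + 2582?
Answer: 3144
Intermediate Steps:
N = 228
(N + 334) + 2582 = (228 + 334) + 2582 = 562 + 2582 = 3144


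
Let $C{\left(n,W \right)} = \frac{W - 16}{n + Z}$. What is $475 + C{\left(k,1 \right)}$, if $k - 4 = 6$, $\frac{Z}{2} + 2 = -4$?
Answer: $\frac{965}{2} \approx 482.5$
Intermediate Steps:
$Z = -12$ ($Z = -4 + 2 \left(-4\right) = -4 - 8 = -12$)
$k = 10$ ($k = 4 + 6 = 10$)
$C{\left(n,W \right)} = \frac{-16 + W}{-12 + n}$ ($C{\left(n,W \right)} = \frac{W - 16}{n - 12} = \frac{-16 + W}{-12 + n}$)
$475 + C{\left(k,1 \right)} = 475 + \frac{-16 + 1}{-12 + 10} = 475 + \frac{1}{-2} \left(-15\right) = 475 - - \frac{15}{2} = 475 + \frac{15}{2} = \frac{965}{2}$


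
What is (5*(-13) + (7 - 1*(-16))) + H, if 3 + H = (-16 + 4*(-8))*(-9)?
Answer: 387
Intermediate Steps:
H = 429 (H = -3 + (-16 + 4*(-8))*(-9) = -3 + (-16 - 32)*(-9) = -3 - 48*(-9) = -3 + 432 = 429)
(5*(-13) + (7 - 1*(-16))) + H = (5*(-13) + (7 - 1*(-16))) + 429 = (-65 + (7 + 16)) + 429 = (-65 + 23) + 429 = -42 + 429 = 387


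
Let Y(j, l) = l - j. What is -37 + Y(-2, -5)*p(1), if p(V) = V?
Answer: -40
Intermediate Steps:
-37 + Y(-2, -5)*p(1) = -37 + (-5 - 1*(-2))*1 = -37 + (-5 + 2)*1 = -37 - 3*1 = -37 - 3 = -40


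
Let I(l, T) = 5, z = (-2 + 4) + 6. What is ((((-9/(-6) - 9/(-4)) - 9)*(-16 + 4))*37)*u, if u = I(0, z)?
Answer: 11655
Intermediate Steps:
z = 8 (z = 2 + 6 = 8)
u = 5
((((-9/(-6) - 9/(-4)) - 9)*(-16 + 4))*37)*u = ((((-9/(-6) - 9/(-4)) - 9)*(-16 + 4))*37)*5 = ((((-9*(-⅙) - 9*(-¼)) - 9)*(-12))*37)*5 = ((((3/2 + 9/4) - 9)*(-12))*37)*5 = (((15/4 - 9)*(-12))*37)*5 = (-21/4*(-12)*37)*5 = (63*37)*5 = 2331*5 = 11655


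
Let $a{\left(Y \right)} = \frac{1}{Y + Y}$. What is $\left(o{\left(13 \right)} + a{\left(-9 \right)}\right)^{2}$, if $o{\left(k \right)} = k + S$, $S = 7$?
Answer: $\frac{128881}{324} \approx 397.78$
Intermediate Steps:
$a{\left(Y \right)} = \frac{1}{2 Y}$
$o{\left(k \right)} = 7 + k$ ($o{\left(k \right)} = k + 7 = 7 + k$)
$\left(o{\left(13 \right)} + a{\left(-9 \right)}\right)^{2} = \left(\left(7 + 13\right) + \frac{1}{2 \left(-9\right)}\right)^{2} = \left(20 + \frac{1}{2} \left(- \frac{1}{9}\right)\right)^{2} = \left(20 - \frac{1}{18}\right)^{2} = \left(\frac{359}{18}\right)^{2} = \frac{128881}{324}$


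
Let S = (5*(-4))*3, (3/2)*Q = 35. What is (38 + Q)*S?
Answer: -3680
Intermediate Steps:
Q = 70/3 (Q = (⅔)*35 = 70/3 ≈ 23.333)
S = -60 (S = -20*3 = -60)
(38 + Q)*S = (38 + 70/3)*(-60) = (184/3)*(-60) = -3680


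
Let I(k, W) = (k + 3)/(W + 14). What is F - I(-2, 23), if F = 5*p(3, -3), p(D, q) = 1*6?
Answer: 1109/37 ≈ 29.973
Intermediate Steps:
p(D, q) = 6
I(k, W) = (3 + k)/(14 + W)
F = 30 (F = 5*6 = 30)
F - I(-2, 23) = 30 - (3 - 2)/(14 + 23) = 30 - 1/37 = 1109/37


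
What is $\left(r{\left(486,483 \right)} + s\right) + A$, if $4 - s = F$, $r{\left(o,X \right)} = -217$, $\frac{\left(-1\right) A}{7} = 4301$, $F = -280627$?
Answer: $250307$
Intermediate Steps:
$A = -30107$ ($A = \left(-7\right) 4301 = -30107$)
$s = 280631$ ($s = 4 - -280627 = 4 + 280627 = 280631$)
$\left(r{\left(486,483 \right)} + s\right) + A = \left(-217 + 280631\right) - 30107 = 280414 - 30107 = 250307$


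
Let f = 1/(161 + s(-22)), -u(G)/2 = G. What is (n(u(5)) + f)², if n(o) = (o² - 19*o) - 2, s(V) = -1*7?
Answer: 1967188609/23716 ≈ 82948.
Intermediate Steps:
u(G) = -2*G
s(V) = -7
n(o) = -2 + o² - 19*o
f = 1/154 (f = 1/(161 - 7) = 1/154 ≈ 0.0064935)
(n(u(5)) + f)² = ((-2 + (-2*5)² - (-38)*5) + 1/154)² = ((-2 + (-10)² - 19*(-10)) + 1/154)² = ((-2 + 100 + 190) + 1/154)² = (288 + 1/154)² = (44353/154)² = 1967188609/23716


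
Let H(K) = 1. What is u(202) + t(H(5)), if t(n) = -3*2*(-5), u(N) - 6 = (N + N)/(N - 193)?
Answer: 728/9 ≈ 80.889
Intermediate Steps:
u(N) = 6 + 2*N/(-193 + N) (u(N) = 6 + (N + N)/(N - 193) = 6 + (2*N)/(-193 + N) = 6 + 2*N/(-193 + N))
t(n) = 30 (t(n) = -6*(-5) = 30)
u(202) + t(H(5)) = 2*(-579 + 4*202)/(-193 + 202) + 30 = 2*(-579 + 808)/9 + 30 = 2*(1/9)*229 + 30 = 458/9 + 30 = 728/9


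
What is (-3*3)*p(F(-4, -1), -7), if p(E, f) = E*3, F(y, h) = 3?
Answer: -81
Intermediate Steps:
p(E, f) = 3*E
(-3*3)*p(F(-4, -1), -7) = (-3*3)*(3*3) = -9*9 = -81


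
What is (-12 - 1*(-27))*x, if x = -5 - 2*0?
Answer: -75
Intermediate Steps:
x = -5 (x = -5 + 0 = -5)
(-12 - 1*(-27))*x = (-12 - 1*(-27))*(-5) = (-12 + 27)*(-5) = 15*(-5) = -75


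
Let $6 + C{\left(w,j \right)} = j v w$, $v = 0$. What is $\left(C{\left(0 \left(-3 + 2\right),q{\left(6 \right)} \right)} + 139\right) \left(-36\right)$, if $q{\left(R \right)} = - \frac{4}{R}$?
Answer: $-4788$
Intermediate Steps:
$C{\left(w,j \right)} = -6$ ($C{\left(w,j \right)} = -6 + j 0 w = -6 + 0 w = -6 + 0 = -6$)
$\left(C{\left(0 \left(-3 + 2\right),q{\left(6 \right)} \right)} + 139\right) \left(-36\right) = \left(-6 + 139\right) \left(-36\right) = 133 \left(-36\right) = -4788$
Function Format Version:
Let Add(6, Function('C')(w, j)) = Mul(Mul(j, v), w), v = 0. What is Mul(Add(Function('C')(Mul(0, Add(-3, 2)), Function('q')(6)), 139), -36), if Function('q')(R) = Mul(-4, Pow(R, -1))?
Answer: -4788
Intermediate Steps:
Function('C')(w, j) = -6 (Function('C')(w, j) = Add(-6, Mul(Mul(j, 0), w)) = Add(-6, Mul(0, w)) = Add(-6, 0) = -6)
Mul(Add(Function('C')(Mul(0, Add(-3, 2)), Function('q')(6)), 139), -36) = Mul(Add(-6, 139), -36) = Mul(133, -36) = -4788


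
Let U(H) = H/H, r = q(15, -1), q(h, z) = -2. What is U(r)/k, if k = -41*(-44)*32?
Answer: 1/57728 ≈ 1.7323e-5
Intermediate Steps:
r = -2
U(H) = 1
k = 57728 (k = 1804*32 = 57728)
U(r)/k = 1/57728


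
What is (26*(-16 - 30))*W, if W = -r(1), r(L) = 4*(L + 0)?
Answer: 4784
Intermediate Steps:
r(L) = 4*L
W = -4 ≈ -4.0000
(26*(-16 - 30))*W = (26*(-16 - 30))*(-4) = (26*(-46))*(-4) = -1196*(-4) = 4784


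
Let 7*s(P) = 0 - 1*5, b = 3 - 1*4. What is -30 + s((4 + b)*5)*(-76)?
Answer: 170/7 ≈ 24.286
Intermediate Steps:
b = -1 (b = 3 - 4 = -1)
s(P) = -5/7 (s(P) = (0 - 1*5)/7 = (0 - 5)/7 = (⅐)*(-5) = -5/7)
-30 + s((4 + b)*5)*(-76) = -30 - 5/7*(-76) = -30 + 380/7 = 170/7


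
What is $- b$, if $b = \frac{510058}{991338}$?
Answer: $- \frac{255029}{495669} \approx -0.51451$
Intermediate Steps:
$b = \frac{255029}{495669}$ ($b = 510058 \cdot \frac{1}{991338} = \frac{255029}{495669} \approx 0.51451$)
$- b = \left(-1\right) \frac{255029}{495669} = - \frac{255029}{495669}$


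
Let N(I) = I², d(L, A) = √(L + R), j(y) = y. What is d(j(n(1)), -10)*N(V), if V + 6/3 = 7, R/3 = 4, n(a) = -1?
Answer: 25*√11 ≈ 82.916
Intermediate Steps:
R = 12 (R = 3*4 = 12)
V = 5 (V = -2 + 7 = 5)
d(L, A) = √(12 + L) (d(L, A) = √(L + 12) = √(12 + L))
d(j(n(1)), -10)*N(V) = √(12 - 1)*5² = √11*25 = 25*√11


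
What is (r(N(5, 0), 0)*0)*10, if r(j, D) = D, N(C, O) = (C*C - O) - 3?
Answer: 0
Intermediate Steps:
N(C, O) = -3 + C**2 - O (N(C, O) = (C**2 - O) - 3 = -3 + C**2 - O)
(r(N(5, 0), 0)*0)*10 = (0*0)*10 = 0*10 = 0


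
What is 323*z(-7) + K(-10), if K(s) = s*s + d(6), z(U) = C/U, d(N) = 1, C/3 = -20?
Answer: 20087/7 ≈ 2869.6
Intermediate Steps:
C = -60 (C = 3*(-20) = -60)
z(U) = -60/U
K(s) = 1 + s² (K(s) = s*s + 1 = s² + 1 = 1 + s²)
323*z(-7) + K(-10) = 323*(-60/(-7)) + (1 + (-10)²) = 323*(-60*(-⅐)) + (1 + 100) = 323*(60/7) + 101 = 19380/7 + 101 = 20087/7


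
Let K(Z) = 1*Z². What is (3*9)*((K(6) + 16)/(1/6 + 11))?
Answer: 8424/67 ≈ 125.73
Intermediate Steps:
K(Z) = Z²
(3*9)*((K(6) + 16)/(1/6 + 11)) = (3*9)*((6² + 16)/(1/6 + 11)) = 27*((36 + 16)/(⅙ + 11)) = 27*(52/(67/6)) = 27*(52*(6/67)) = 27*(312/67) = 8424/67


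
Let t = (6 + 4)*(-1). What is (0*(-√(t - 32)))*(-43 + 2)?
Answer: 0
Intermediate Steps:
t = -10 (t = 10*(-1) = -10)
(0*(-√(t - 32)))*(-43 + 2) = (0*(-√(-10 - 32)))*(-43 + 2) = (0*(-√(-42)))*(-41) = (0*(-I*√42))*(-41) = 0*(-41) = 0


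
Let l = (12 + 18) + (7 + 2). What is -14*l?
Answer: -546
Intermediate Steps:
l = 39 (l = 30 + 9 = 39)
-14*l = -14*39 = -546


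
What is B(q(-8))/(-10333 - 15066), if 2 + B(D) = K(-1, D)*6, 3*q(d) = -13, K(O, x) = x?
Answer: 28/25399 ≈ 0.0011024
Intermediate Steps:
q(d) = -13/3 (q(d) = (1/3)*(-13) = -13/3)
B(D) = -2 + 6*D (B(D) = -2 + D*6 = -2 + 6*D)
B(q(-8))/(-10333 - 15066) = (-2 + 6*(-13/3))/(-10333 - 15066) = (-2 - 26)/(-25399) = -28*(-1/25399) = 28/25399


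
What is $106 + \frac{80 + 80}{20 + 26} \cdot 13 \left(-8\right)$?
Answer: $- \frac{5882}{23} \approx -255.74$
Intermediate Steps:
$106 + \frac{80 + 80}{20 + 26} \cdot 13 \left(-8\right) = 106 + \frac{160}{46} \left(-104\right) = 106 + 160 \cdot \frac{1}{46} \left(-104\right) = 106 + \frac{80}{23} \left(-104\right) = 106 - \frac{8320}{23} = - \frac{5882}{23}$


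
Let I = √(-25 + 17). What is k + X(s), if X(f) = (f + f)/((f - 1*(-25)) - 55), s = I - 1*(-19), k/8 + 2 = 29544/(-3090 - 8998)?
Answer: -2512434/64973 - 40*I*√2/43 ≈ -38.669 - 1.3155*I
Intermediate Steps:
I = 2*I*√2 (I = √(-8) = 2*I*√2 ≈ 2.8284*I)
k = -53720/1511 (k = -16 + 8*(29544/(-3090 - 8998)) = -16 + 8*(29544/(-12088)) = -16 + 8*(29544*(-1/12088)) = -16 + 8*(-3693/1511) = -16 - 29544/1511 = -53720/1511 ≈ -35.553)
s = 19 + 2*I*√2 (s = 2*I*√2 - 1*(-19) = 2*I*√2 + 19 = 19 + 2*I*√2 ≈ 19.0 + 2.8284*I)
X(f) = 2*f/(-30 + f) (X(f) = (2*f)/((f + 25) - 55) = (2*f)/((25 + f) - 55) = (2*f)/(-30 + f) = 2*f/(-30 + f))
k + X(s) = -53720/1511 + 2*(19 + 2*I*√2)/(-30 + (19 + 2*I*√2)) = -53720/1511 + 2*(19 + 2*I*√2)/(-11 + 2*I*√2)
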